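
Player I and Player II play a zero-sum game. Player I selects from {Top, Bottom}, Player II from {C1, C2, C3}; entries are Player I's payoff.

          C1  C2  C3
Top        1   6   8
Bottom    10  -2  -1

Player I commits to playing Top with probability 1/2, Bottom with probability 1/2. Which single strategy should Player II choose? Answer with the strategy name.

C2

If Player II plays C1, Player I's expected payoff is (1/2)·1 + (1/2)·10 = 11/2.
If Player II plays C2, Player I's expected payoff is (1/2)·6 + (1/2)·(-2) = 2.
If Player II plays C3, Player I's expected payoff is (1/2)·8 + (1/2)·(-1) = 7/2.
Player II minimizes Player I's payoff; the smallest is 2, so the best response is C2.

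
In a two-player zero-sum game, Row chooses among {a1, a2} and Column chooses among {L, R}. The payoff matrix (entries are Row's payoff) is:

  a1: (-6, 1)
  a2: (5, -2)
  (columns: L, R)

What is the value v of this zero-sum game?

Row minima: a1 → -6, a2 → -2; maximin = -2.
Column maxima: L → 5, R → 1; minimax = 1.
-2 ≠ 1, so there is no saddle point; optimal play is mixed.
Let Row play a1 with probability p. Expected payoff against L: (-6)p + 5(1−p) = −11p + 5; against R: 1p + (-2)(1−p) = 3p − 2.
Setting these equal: −11p + 5 = 3p − 2 ⇒ −14p = -7 ⇒ p = 1/2, and the value is (-11)·(1/2) + 5 = -1/2.
For Column: with q = P(L), equating a1's and a2's payoffs gives −7q + 1 = 7q − 2 ⇒ q = 3/14.

-1/2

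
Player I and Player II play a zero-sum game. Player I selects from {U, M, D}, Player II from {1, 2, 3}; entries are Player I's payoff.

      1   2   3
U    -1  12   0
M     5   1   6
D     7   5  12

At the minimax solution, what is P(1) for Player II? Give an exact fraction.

7/15

Row minima: U → -1, M → 1, D → 5; maximin = 5.
Column maxima: 1 → 7, 2 → 12, 3 → 12; minimax = 7.
5 ≠ 7, so there is no saddle point; optimal play is mixed.
M is strictly dominated by D, so Player I never plays it.
3 is strictly dominated by 1 (it gives Player I strictly more in every row), so Player II never plays it.
On the remaining 2×2 (U, D vs 1, 2):
Let Player I play U with probability p. Expected payoff against 1: (-1)p + 7(1−p) = −8p + 7; against 2: 12p + 5(1−p) = 7p + 5.
Setting these equal: −8p + 7 = 7p + 5 ⇒ −15p = -2 ⇒ p = 2/15, and the value is (-8)·(2/15) + 7 = 89/15.
For Player II: with q = P(1), equating U's and D's payoffs gives −13q + 12 = 2q + 5 ⇒ q = 7/15.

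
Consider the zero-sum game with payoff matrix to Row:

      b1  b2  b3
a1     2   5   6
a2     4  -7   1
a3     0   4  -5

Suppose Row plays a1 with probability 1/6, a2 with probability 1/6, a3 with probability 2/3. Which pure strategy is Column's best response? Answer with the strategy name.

If Column plays b1, Row's expected payoff is (1/6)·2 + (1/6)·4 + (2/3)·0 = 1.
If Column plays b2, Row's expected payoff is (1/6)·5 + (1/6)·(-7) + (2/3)·4 = 7/3.
If Column plays b3, Row's expected payoff is (1/6)·6 + (1/6)·1 + (2/3)·(-5) = -13/6.
Column minimizes Row's payoff; the smallest is -13/6, so the best response is b3.

b3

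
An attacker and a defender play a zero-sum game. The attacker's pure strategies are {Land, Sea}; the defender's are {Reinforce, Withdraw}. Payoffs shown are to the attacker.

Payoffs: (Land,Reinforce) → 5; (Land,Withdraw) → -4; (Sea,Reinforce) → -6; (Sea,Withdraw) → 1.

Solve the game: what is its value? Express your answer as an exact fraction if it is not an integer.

Row minima: Land → -4, Sea → -6; maximin = -4.
Column maxima: Reinforce → 5, Withdraw → 1; minimax = 1.
-4 ≠ 1, so there is no saddle point; optimal play is mixed.
Let the attacker play Land with probability p. Expected payoff against Reinforce: 5p + (-6)(1−p) = 11p − 6; against Withdraw: (-4)p + 1(1−p) = −5p + 1.
Setting these equal: 11p − 6 = −5p + 1 ⇒ 16p = 7 ⇒ p = 7/16, and the value is (11)·(7/16) − 6 = -19/16.
For the defender: with q = P(Reinforce), equating Land's and Sea's payoffs gives 9q − 4 = −7q + 1 ⇒ q = 5/16.

-19/16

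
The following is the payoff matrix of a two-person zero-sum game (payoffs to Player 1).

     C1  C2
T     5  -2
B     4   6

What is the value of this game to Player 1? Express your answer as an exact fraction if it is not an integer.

38/9

Row minima: T → -2, B → 4; maximin = 4.
Column maxima: C1 → 5, C2 → 6; minimax = 5.
4 ≠ 5, so there is no saddle point; optimal play is mixed.
Let Player 1 play T with probability p. Expected payoff against C1: 5p + 4(1−p) = p + 4; against C2: (-2)p + 6(1−p) = −8p + 6.
Setting these equal: p + 4 = −8p + 6 ⇒ 9p = 2 ⇒ p = 2/9, and the value is (1)·(2/9) + 4 = 38/9.
For Player 2: with q = P(C1), equating T's and B's payoffs gives 7q − 2 = −2q + 6 ⇒ q = 8/9.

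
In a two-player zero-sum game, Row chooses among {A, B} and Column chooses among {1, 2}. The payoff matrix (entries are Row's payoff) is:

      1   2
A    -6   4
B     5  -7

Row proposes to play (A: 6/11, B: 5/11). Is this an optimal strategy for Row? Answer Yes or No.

Yes

Against 1 this mix gives (6/11)·(-6) + (5/11)·5 = -1.
Against 2 this mix gives (6/11)·4 + (5/11)·(-7) = -1.
All of Column's active replies (1, 2) yield -1, and no column does worse for Row. The mix makes Column indifferent and guarantees -1, so it is optimal.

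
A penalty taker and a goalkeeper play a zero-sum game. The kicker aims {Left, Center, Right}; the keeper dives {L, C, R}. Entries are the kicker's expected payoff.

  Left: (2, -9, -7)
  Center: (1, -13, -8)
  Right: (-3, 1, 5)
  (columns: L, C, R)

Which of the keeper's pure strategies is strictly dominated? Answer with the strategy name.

C holds the kicker's payoff strictly below R in every row: -9 < -7, -13 < -8, 1 < 5.
So R is strictly dominated for the keeper.

R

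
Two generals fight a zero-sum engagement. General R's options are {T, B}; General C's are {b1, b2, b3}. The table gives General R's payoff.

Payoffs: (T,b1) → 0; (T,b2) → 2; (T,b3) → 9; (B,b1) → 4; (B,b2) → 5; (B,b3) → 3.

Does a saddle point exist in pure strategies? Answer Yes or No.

Row minima: T → 0, B → 3; maximin = 3.
Column maxima: b1 → 4, b2 → 5, b3 → 9; minimax = 4.
3 ≠ 4, so no pure-strategy equilibrium exists.

No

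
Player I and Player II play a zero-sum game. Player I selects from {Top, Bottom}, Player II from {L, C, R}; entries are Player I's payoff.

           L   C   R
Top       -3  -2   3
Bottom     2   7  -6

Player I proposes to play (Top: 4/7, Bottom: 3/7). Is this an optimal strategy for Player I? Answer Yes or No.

Against L this mix gives (4/7)·(-3) + (3/7)·2 = -6/7.
Against C this mix gives (4/7)·(-2) + (3/7)·7 = 13/7.
Against R this mix gives (4/7)·3 + (3/7)·(-6) = -6/7.
All of Player II's active replies (L, R) yield -6/7, and no column does worse for Player I. The mix makes Player II indifferent and guarantees -6/7, so it is optimal.

Yes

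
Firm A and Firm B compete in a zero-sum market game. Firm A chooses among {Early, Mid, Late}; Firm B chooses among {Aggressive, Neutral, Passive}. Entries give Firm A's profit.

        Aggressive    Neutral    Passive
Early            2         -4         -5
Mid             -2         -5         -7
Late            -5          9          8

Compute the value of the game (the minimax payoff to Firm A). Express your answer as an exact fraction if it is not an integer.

-9/20

Row minima: Early → -5, Mid → -7, Late → -5; maximin = -5.
Column maxima: Aggressive → 2, Neutral → 9, Passive → 8; minimax = 2.
-5 ≠ 2, so there is no saddle point; optimal play is mixed.
Mid is strictly dominated by Early, so Firm A never plays it.
Neutral is strictly dominated by Passive (it gives Firm A strictly more in every row), so Firm B never plays it.
On the remaining 2×2 (Early, Late vs Aggressive, Passive):
Let Firm A play Early with probability p. Expected payoff against Aggressive: 2p + (-5)(1−p) = 7p − 5; against Passive: (-5)p + 8(1−p) = −13p + 8.
Setting these equal: 7p − 5 = −13p + 8 ⇒ 20p = 13 ⇒ p = 13/20, and the value is (7)·(13/20) − 5 = -9/20.
For Firm B: with q = P(Aggressive), equating Early's and Late's payoffs gives 7q − 5 = −13q + 8 ⇒ q = 13/20.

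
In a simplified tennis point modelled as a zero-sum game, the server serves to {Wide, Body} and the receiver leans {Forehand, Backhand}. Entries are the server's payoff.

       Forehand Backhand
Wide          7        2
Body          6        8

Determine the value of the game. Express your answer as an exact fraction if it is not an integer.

Row minima: Wide → 2, Body → 6; maximin = 6.
Column maxima: Forehand → 7, Backhand → 8; minimax = 7.
6 ≠ 7, so there is no saddle point; optimal play is mixed.
Let the server play Wide with probability p. Expected payoff against Forehand: 7p + 6(1−p) = p + 6; against Backhand: 2p + 8(1−p) = −6p + 8.
Setting these equal: p + 6 = −6p + 8 ⇒ 7p = 2 ⇒ p = 2/7, and the value is (1)·(2/7) + 6 = 44/7.
For the receiver: with q = P(Forehand), equating Wide's and Body's payoffs gives 5q + 2 = −2q + 8 ⇒ q = 6/7.

44/7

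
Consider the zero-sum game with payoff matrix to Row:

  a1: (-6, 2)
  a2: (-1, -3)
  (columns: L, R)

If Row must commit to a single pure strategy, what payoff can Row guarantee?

-3

Row minima: a1 → -6, a2 → -3.
The best of these is -3.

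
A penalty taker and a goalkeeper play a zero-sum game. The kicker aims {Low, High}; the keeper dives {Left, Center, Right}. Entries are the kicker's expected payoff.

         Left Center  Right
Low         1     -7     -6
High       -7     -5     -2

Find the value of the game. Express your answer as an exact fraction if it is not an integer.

Row minima: Low → -7, High → -7; maximin = -7.
Column maxima: Left → 1, Center → -5, Right → -2; minimax = -5.
-7 ≠ -5, so there is no saddle point; optimal play is mixed.
Right is strictly dominated by Center (it gives the kicker strictly more in every row), so the keeper never plays it.
On the remaining 2×2 (Low, High vs Left, Center):
Let the kicker play Low with probability p. Expected payoff against Left: 1p + (-7)(1−p) = 8p − 7; against Center: (-7)p + (-5)(1−p) = −2p − 5.
Setting these equal: 8p − 7 = −2p − 5 ⇒ 10p = 2 ⇒ p = 1/5, and the value is (8)·(1/5) − 7 = -27/5.
For the keeper: with q = P(Left), equating Low's and High's payoffs gives 8q − 7 = −2q − 5 ⇒ q = 1/5.

-27/5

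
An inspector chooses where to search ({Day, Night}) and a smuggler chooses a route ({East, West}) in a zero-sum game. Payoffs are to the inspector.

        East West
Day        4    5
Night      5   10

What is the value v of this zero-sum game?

Row minima: Day → 4, Night → 5; maximin = 5.
Column maxima: East → 5, West → 10; minimax = 5.
Since maximin = minimax = 5, there is a saddle point and the value is 5.

5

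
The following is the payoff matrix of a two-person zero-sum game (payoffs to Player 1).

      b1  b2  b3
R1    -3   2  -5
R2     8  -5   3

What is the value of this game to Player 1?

-19/15

Row minima: R1 → -5, R2 → -5; maximin = -5.
Column maxima: b1 → 8, b2 → 2, b3 → 3; minimax = 2.
-5 ≠ 2, so there is no saddle point; optimal play is mixed.
b1 is strictly dominated by b3 (it gives Player 1 strictly more in every row), so Player 2 never plays it.
On the remaining 2×2 (R1, R2 vs b2, b3):
Let Player 1 play R1 with probability p. Expected payoff against b2: 2p + (-5)(1−p) = 7p − 5; against b3: (-5)p + 3(1−p) = −8p + 3.
Setting these equal: 7p − 5 = −8p + 3 ⇒ 15p = 8 ⇒ p = 8/15, and the value is (7)·(8/15) − 5 = -19/15.
For Player 2: with q = P(b2), equating R1's and R2's payoffs gives 7q − 5 = −8q + 3 ⇒ q = 8/15.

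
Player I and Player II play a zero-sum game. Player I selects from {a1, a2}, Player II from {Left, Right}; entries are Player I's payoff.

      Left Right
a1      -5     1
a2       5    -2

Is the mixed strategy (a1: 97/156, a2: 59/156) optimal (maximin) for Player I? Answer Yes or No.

Against Left this mix gives (97/156)·(-5) + (59/156)·5 = -95/78.
Against Right this mix gives (97/156)·1 + (59/156)·(-2) = -7/52.
Player II will play Left, holding Player I to -95/78. Shifting weight toward the row that does better against Left would raise this floor (the equalizing mix achieves -5/13 against both Left and Right), so the proposed strategy is not optimal.

No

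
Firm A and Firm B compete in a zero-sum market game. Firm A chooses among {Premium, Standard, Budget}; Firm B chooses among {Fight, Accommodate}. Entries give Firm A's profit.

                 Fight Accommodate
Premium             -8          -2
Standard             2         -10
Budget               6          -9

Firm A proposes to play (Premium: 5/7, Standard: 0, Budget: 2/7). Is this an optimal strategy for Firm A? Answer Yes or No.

Yes

Against Fight this mix gives (5/7)·(-8) + (2/7)·6 = -4.
Against Accommodate this mix gives (5/7)·(-2) + (2/7)·(-9) = -4.
All of Firm B's active replies (Fight, Accommodate) yield -4, and no column does worse for Firm A. The mix makes Firm B indifferent and guarantees -4, so it is optimal.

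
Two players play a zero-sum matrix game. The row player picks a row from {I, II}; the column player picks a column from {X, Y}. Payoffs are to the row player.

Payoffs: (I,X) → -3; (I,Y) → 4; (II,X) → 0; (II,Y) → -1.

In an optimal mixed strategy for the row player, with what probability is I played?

Row minima: I → -3, II → -1; maximin = -1.
Column maxima: X → 0, Y → 4; minimax = 0.
-1 ≠ 0, so there is no saddle point; optimal play is mixed.
Let the row player play I with probability p. Expected payoff against X: (-3)p + 0(1−p) = −3p; against Y: 4p + (-1)(1−p) = 5p − 1.
Setting these equal: −3p = 5p − 1 ⇒ −8p = -1 ⇒ p = 1/8, and the value is (-3)·(1/8) = -3/8.
For the column player: with q = P(X), equating I's and II's payoffs gives −7q + 4 = q − 1 ⇒ q = 5/8.

1/8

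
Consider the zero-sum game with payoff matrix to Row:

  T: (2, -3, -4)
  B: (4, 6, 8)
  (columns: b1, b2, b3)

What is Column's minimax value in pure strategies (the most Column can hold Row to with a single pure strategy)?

4

Column maxima: b1 → 4, b2 → 6, b3 → 8.
The smallest of these is 4.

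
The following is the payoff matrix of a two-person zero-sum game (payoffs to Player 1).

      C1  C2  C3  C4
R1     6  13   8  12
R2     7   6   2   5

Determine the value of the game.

44/7

Row minima: R1 → 6, R2 → 2; maximin = 6.
Column maxima: C1 → 7, C2 → 13, C3 → 8, C4 → 12; minimax = 7.
6 ≠ 7, so there is no saddle point; optimal play is mixed.
C2 is strictly dominated by C3 (it gives Player 1 strictly more in every row), so Player 2 never plays it.
C4 is strictly dominated by C3 (it gives Player 1 strictly more in every row), so Player 2 never plays it.
On the remaining 2×2 (R1, R2 vs C1, C3):
Let Player 1 play R1 with probability p. Expected payoff against C1: 6p + 7(1−p) = −p + 7; against C3: 8p + 2(1−p) = 6p + 2.
Setting these equal: −p + 7 = 6p + 2 ⇒ −7p = -5 ⇒ p = 5/7, and the value is (-1)·(5/7) + 7 = 44/7.
For Player 2: with q = P(C1), equating R1's and R2's payoffs gives −2q + 8 = 5q + 2 ⇒ q = 6/7.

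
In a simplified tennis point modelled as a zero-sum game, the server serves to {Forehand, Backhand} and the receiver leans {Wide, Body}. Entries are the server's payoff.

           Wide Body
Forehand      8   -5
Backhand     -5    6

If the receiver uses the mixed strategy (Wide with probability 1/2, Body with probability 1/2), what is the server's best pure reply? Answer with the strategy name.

Forehand

Expected payoff of Forehand: (1/2)·8 + (1/2)·(-5) = 3/2.
Expected payoff of Backhand: (1/2)·(-5) + (1/2)·6 = 1/2.
The largest is 3/2, so the server's best response is Forehand.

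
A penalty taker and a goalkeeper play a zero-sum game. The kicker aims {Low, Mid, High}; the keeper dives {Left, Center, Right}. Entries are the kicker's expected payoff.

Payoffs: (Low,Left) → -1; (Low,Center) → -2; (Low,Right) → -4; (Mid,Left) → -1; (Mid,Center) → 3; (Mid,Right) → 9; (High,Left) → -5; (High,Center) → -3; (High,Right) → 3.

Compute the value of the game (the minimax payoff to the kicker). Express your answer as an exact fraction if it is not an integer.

-1

Row minima: Low → -4, Mid → -1, High → -5; maximin = -1.
Column maxima: Left → -1, Center → 3, Right → 9; minimax = -1.
Since maximin = minimax = -1, there is a saddle point and the value is -1.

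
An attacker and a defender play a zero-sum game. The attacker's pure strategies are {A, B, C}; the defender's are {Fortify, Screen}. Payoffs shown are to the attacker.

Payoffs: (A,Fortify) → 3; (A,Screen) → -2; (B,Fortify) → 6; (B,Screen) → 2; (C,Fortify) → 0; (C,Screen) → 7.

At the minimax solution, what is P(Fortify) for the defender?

5/11

Row minima: A → -2, B → 2, C → 0; maximin = 2.
Column maxima: Fortify → 6, Screen → 7; minimax = 6.
2 ≠ 6, so there is no saddle point; optimal play is mixed.
A is strictly dominated by B, so the attacker never plays it.
On the remaining 2×2 (B, C vs Fortify, Screen):
Let the attacker play B with probability p. Expected payoff against Fortify: 6p + 0(1−p) = 6p; against Screen: 2p + 7(1−p) = −5p + 7.
Setting these equal: 6p = −5p + 7 ⇒ 11p = 7 ⇒ p = 7/11, and the value is (6)·(7/11) = 42/11.
For the defender: with q = P(Fortify), equating B's and C's payoffs gives 4q + 2 = −7q + 7 ⇒ q = 5/11.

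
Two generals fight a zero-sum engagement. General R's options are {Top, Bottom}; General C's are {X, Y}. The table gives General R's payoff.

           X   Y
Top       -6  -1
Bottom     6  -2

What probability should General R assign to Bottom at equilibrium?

5/13

Row minima: Top → -6, Bottom → -2; maximin = -2.
Column maxima: X → 6, Y → -1; minimax = -1.
-2 ≠ -1, so there is no saddle point; optimal play is mixed.
Let General R play Top with probability p. Expected payoff against X: (-6)p + 6(1−p) = −12p + 6; against Y: (-1)p + (-2)(1−p) = p − 2.
Setting these equal: −12p + 6 = p − 2 ⇒ −13p = -8 ⇒ p = 8/13, and the value is (-12)·(8/13) + 6 = -18/13.
For General C: with q = P(X), equating Top's and Bottom's payoffs gives −5q − 1 = 8q − 2 ⇒ q = 1/13.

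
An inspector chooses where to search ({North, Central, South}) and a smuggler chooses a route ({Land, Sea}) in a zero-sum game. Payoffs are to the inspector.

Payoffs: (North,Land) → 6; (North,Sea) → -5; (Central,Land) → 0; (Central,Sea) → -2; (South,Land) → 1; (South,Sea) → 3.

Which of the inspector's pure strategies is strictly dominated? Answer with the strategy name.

Central

South gives a strictly higher payoff than Central against every column: 1 > 0, 3 > -2.
So Central is strictly dominated and the inspector never plays it.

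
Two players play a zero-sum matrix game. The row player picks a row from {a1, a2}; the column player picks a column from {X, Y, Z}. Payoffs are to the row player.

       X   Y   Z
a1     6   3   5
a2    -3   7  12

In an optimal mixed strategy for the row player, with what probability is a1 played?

10/13

Row minima: a1 → 3, a2 → -3; maximin = 3.
Column maxima: X → 6, Y → 7, Z → 12; minimax = 6.
3 ≠ 6, so there is no saddle point; optimal play is mixed.
Z is strictly dominated by Y (it gives the row player strictly more in every row), so the column player never plays it.
On the remaining 2×2 (a1, a2 vs X, Y):
Let the row player play a1 with probability p. Expected payoff against X: 6p + (-3)(1−p) = 9p − 3; against Y: 3p + 7(1−p) = −4p + 7.
Setting these equal: 9p − 3 = −4p + 7 ⇒ 13p = 10 ⇒ p = 10/13, and the value is (9)·(10/13) − 3 = 51/13.
For the column player: with q = P(X), equating a1's and a2's payoffs gives 3q + 3 = −10q + 7 ⇒ q = 4/13.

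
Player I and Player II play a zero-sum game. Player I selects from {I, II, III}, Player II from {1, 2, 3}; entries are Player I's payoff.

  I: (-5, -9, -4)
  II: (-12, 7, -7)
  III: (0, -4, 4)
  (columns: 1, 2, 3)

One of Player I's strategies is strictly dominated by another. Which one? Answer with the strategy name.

I

III gives a strictly higher payoff than I against every column: 0 > -5, -4 > -9, 4 > -4.
So I is strictly dominated and Player I never plays it.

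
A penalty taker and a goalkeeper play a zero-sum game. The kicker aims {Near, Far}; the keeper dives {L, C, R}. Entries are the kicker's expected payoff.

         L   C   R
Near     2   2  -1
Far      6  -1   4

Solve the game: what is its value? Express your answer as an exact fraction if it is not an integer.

7/8

Row minima: Near → -1, Far → -1; maximin = -1.
Column maxima: L → 6, C → 2, R → 4; minimax = 2.
-1 ≠ 2, so there is no saddle point; optimal play is mixed.
L is strictly dominated by R (it gives the kicker strictly more in every row), so the keeper never plays it.
On the remaining 2×2 (Near, Far vs C, R):
Let the kicker play Near with probability p. Expected payoff against C: 2p + (-1)(1−p) = 3p − 1; against R: (-1)p + 4(1−p) = −5p + 4.
Setting these equal: 3p − 1 = −5p + 4 ⇒ 8p = 5 ⇒ p = 5/8, and the value is (3)·(5/8) − 1 = 7/8.
For the keeper: with q = P(C), equating Near's and Far's payoffs gives 3q − 1 = −5q + 4 ⇒ q = 5/8.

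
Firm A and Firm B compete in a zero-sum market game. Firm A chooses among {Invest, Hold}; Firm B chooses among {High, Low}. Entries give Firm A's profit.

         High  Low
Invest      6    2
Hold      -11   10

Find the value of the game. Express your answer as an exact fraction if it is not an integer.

82/25

Row minima: Invest → 2, Hold → -11; maximin = 2.
Column maxima: High → 6, Low → 10; minimax = 6.
2 ≠ 6, so there is no saddle point; optimal play is mixed.
Let Firm A play Invest with probability p. Expected payoff against High: 6p + (-11)(1−p) = 17p − 11; against Low: 2p + 10(1−p) = −8p + 10.
Setting these equal: 17p − 11 = −8p + 10 ⇒ 25p = 21 ⇒ p = 21/25, and the value is (17)·(21/25) − 11 = 82/25.
For Firm B: with q = P(High), equating Invest's and Hold's payoffs gives 4q + 2 = −21q + 10 ⇒ q = 8/25.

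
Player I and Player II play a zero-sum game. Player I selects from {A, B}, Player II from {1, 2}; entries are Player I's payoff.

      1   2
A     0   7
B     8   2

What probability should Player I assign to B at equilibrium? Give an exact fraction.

Row minima: A → 0, B → 2; maximin = 2.
Column maxima: 1 → 8, 2 → 7; minimax = 7.
2 ≠ 7, so there is no saddle point; optimal play is mixed.
Let Player I play A with probability p. Expected payoff against 1: 0p + 8(1−p) = −8p + 8; against 2: 7p + 2(1−p) = 5p + 2.
Setting these equal: −8p + 8 = 5p + 2 ⇒ −13p = -6 ⇒ p = 6/13, and the value is (-8)·(6/13) + 8 = 56/13.
For Player II: with q = P(1), equating A's and B's payoffs gives −7q + 7 = 6q + 2 ⇒ q = 5/13.

7/13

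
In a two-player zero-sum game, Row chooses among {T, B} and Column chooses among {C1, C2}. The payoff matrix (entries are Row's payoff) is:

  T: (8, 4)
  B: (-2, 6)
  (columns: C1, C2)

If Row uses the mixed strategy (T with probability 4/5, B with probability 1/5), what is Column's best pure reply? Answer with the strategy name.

If Column plays C1, Row's expected payoff is (4/5)·8 + (1/5)·(-2) = 6.
If Column plays C2, Row's expected payoff is (4/5)·4 + (1/5)·6 = 22/5.
Column minimizes Row's payoff; the smallest is 22/5, so the best response is C2.

C2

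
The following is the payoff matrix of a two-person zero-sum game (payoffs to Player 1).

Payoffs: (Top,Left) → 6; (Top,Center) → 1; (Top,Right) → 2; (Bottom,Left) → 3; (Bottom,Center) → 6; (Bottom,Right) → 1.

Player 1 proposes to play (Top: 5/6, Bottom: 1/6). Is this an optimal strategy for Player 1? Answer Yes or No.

Yes

Against Left this mix gives (5/6)·6 + (1/6)·3 = 11/2.
Against Center this mix gives (5/6)·1 + (1/6)·6 = 11/6.
Against Right this mix gives (5/6)·2 + (1/6)·1 = 11/6.
All of Player 2's active replies (Center, Right) yield 11/6, and no column does worse for Player 1. The mix makes Player 2 indifferent and guarantees 11/6, so it is optimal.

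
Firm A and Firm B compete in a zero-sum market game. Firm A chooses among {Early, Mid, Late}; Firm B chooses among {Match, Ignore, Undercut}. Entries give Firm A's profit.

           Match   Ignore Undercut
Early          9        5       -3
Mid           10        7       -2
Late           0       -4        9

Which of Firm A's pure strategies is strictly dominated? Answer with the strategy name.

Mid gives a strictly higher payoff than Early against every column: 10 > 9, 7 > 5, -2 > -3.
So Early is strictly dominated and Firm A never plays it.

Early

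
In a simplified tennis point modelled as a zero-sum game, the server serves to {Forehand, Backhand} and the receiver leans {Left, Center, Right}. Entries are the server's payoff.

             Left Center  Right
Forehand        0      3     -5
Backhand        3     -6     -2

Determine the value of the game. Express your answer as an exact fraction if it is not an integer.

Row minima: Forehand → -5, Backhand → -6; maximin = -5.
Column maxima: Left → 3, Center → 3, Right → -2; minimax = -2.
-5 ≠ -2, so there is no saddle point; optimal play is mixed.
Left is strictly dominated by Right (it gives the server strictly more in every row), so the receiver never plays it.
On the remaining 2×2 (Forehand, Backhand vs Center, Right):
Let the server play Forehand with probability p. Expected payoff against Center: 3p + (-6)(1−p) = 9p − 6; against Right: (-5)p + (-2)(1−p) = −3p − 2.
Setting these equal: 9p − 6 = −3p − 2 ⇒ 12p = 4 ⇒ p = 1/3, and the value is (9)·(1/3) − 6 = -3.
For the receiver: with q = P(Center), equating Forehand's and Backhand's payoffs gives 8q − 5 = −4q − 2 ⇒ q = 1/4.

-3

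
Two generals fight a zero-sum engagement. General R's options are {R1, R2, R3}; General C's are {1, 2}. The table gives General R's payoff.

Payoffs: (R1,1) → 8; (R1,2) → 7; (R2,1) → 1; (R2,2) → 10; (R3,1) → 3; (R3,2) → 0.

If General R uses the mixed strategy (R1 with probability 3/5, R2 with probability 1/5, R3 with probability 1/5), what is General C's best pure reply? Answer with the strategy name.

If General C plays 1, General R's expected payoff is (3/5)·8 + (1/5)·1 + (1/5)·3 = 28/5.
If General C plays 2, General R's expected payoff is (3/5)·7 + (1/5)·10 + (1/5)·0 = 31/5.
General C minimizes General R's payoff; the smallest is 28/5, so the best response is 1.

1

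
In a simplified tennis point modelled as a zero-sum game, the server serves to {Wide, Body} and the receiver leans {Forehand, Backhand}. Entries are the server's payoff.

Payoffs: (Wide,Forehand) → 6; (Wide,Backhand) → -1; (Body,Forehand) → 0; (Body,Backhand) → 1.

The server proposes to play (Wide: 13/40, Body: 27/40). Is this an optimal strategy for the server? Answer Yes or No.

No

Against Forehand this mix gives (13/40)·6 + (27/40)·0 = 39/20.
Against Backhand this mix gives (13/40)·(-1) + (27/40)·1 = 7/20.
The receiver will play Backhand, holding the server to 7/20. Shifting weight toward the row that does better against Backhand would raise this floor (the equalizing mix achieves 3/4 against both Backhand and Forehand), so the proposed strategy is not optimal.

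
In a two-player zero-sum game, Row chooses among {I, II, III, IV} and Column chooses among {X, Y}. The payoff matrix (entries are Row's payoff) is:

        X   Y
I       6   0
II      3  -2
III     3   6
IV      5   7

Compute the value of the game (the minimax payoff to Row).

21/4

Row minima: I → 0, II → -2, III → 3, IV → 5; maximin = 5.
Column maxima: X → 6, Y → 7; minimax = 6.
5 ≠ 6, so there is no saddle point; optimal play is mixed.
II is strictly dominated by I, so Row never plays it.
III is strictly dominated by IV, so Row never plays it.
On the remaining 2×2 (I, IV vs X, Y):
Let Row play I with probability p. Expected payoff against X: 6p + 5(1−p) = p + 5; against Y: 0p + 7(1−p) = −7p + 7.
Setting these equal: p + 5 = −7p + 7 ⇒ 8p = 2 ⇒ p = 1/4, and the value is (1)·(1/4) + 5 = 21/4.
For Column: with q = P(X), equating I's and IV's payoffs gives 6q = −2q + 7 ⇒ q = 7/8.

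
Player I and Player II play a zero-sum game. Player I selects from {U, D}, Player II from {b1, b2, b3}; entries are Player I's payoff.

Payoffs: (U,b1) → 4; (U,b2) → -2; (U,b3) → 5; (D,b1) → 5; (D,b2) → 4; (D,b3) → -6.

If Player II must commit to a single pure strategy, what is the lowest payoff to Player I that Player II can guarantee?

4

Column maxima: b1 → 5, b2 → 4, b3 → 5.
The smallest of these is 4.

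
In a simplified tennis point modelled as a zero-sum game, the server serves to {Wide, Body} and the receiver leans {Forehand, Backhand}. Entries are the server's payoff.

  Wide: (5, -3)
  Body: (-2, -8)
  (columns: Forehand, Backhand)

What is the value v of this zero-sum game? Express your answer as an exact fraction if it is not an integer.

-3

Row minima: Wide → -3, Body → -8; maximin = -3.
Column maxima: Forehand → 5, Backhand → -3; minimax = -3.
Since maximin = minimax = -3, there is a saddle point and the value is -3.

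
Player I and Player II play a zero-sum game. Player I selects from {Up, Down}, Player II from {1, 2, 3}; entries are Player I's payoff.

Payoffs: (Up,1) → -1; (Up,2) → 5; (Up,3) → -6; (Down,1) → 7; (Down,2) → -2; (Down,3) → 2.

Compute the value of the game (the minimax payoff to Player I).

-2/15

Row minima: Up → -6, Down → -2; maximin = -2.
Column maxima: 1 → 7, 2 → 5, 3 → 2; minimax = 2.
-2 ≠ 2, so there is no saddle point; optimal play is mixed.
1 is strictly dominated by 3 (it gives Player I strictly more in every row), so Player II never plays it.
On the remaining 2×2 (Up, Down vs 2, 3):
Let Player I play Up with probability p. Expected payoff against 2: 5p + (-2)(1−p) = 7p − 2; against 3: (-6)p + 2(1−p) = −8p + 2.
Setting these equal: 7p − 2 = −8p + 2 ⇒ 15p = 4 ⇒ p = 4/15, and the value is (7)·(4/15) − 2 = -2/15.
For Player II: with q = P(2), equating Up's and Down's payoffs gives 11q − 6 = −4q + 2 ⇒ q = 8/15.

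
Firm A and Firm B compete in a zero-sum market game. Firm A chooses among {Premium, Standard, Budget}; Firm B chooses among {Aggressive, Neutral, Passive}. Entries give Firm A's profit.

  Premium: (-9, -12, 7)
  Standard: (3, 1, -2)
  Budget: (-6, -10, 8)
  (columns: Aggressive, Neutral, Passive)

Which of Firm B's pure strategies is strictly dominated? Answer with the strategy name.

Neutral holds Firm A's payoff strictly below Aggressive in every row: -12 < -9, 1 < 3, -10 < -6.
So Aggressive is strictly dominated for Firm B.

Aggressive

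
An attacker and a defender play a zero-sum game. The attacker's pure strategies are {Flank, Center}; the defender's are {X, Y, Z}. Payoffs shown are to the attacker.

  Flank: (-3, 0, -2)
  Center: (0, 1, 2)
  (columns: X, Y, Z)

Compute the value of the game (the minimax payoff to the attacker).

Row minima: Flank → -3, Center → 0; maximin = 0.
Column maxima: X → 0, Y → 1, Z → 2; minimax = 0.
Since maximin = minimax = 0, there is a saddle point and the value is 0.

0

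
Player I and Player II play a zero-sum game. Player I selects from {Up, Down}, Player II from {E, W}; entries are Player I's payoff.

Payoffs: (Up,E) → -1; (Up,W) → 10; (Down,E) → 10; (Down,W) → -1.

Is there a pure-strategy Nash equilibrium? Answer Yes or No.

No

Row minima: Up → -1, Down → -1; maximin = -1.
Column maxima: E → 10, W → 10; minimax = 10.
-1 ≠ 10, so no pure-strategy equilibrium exists.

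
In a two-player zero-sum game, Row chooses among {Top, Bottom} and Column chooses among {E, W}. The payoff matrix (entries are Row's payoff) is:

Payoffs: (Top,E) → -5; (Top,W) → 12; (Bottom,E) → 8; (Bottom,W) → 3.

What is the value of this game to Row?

111/22

Row minima: Top → -5, Bottom → 3; maximin = 3.
Column maxima: E → 8, W → 12; minimax = 8.
3 ≠ 8, so there is no saddle point; optimal play is mixed.
Let Row play Top with probability p. Expected payoff against E: (-5)p + 8(1−p) = −13p + 8; against W: 12p + 3(1−p) = 9p + 3.
Setting these equal: −13p + 8 = 9p + 3 ⇒ −22p = -5 ⇒ p = 5/22, and the value is (-13)·(5/22) + 8 = 111/22.
For Column: with q = P(E), equating Top's and Bottom's payoffs gives −17q + 12 = 5q + 3 ⇒ q = 9/22.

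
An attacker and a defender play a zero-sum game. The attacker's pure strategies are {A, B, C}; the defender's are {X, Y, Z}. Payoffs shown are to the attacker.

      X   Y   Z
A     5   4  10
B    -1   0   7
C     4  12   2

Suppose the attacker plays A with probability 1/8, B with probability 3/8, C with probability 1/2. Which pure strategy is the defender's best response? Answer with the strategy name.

If the defender plays X, the attacker's expected payoff is (1/8)·5 + (3/8)·(-1) + (1/2)·4 = 9/4.
If the defender plays Y, the attacker's expected payoff is (1/8)·4 + (3/8)·0 + (1/2)·12 = 13/2.
If the defender plays Z, the attacker's expected payoff is (1/8)·10 + (3/8)·7 + (1/2)·2 = 39/8.
The defender minimizes the attacker's payoff; the smallest is 9/4, so the best response is X.

X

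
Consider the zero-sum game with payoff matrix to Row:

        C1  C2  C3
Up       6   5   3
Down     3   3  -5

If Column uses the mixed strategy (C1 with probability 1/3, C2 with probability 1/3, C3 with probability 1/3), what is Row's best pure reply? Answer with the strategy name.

Expected payoff of Up: (1/3)·6 + (1/3)·5 + (1/3)·3 = 14/3.
Expected payoff of Down: (1/3)·3 + (1/3)·3 + (1/3)·(-5) = 1/3.
The largest is 14/3, so Row's best response is Up.

Up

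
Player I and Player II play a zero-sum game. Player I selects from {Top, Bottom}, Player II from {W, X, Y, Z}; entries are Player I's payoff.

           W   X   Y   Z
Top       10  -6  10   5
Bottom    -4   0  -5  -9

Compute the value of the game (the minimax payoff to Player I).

-27/10

Row minima: Top → -6, Bottom → -9; maximin = -6.
Column maxima: W → 10, X → 0, Y → 10, Z → 5; minimax = 0.
-6 ≠ 0, so there is no saddle point; optimal play is mixed.
W is strictly dominated by Z (it gives Player I strictly more in every row), so Player II never plays it.
Y is strictly dominated by Z (it gives Player I strictly more in every row), so Player II never plays it.
On the remaining 2×2 (Top, Bottom vs X, Z):
Let Player I play Top with probability p. Expected payoff against X: (-6)p + 0(1−p) = −6p; against Z: 5p + (-9)(1−p) = 14p − 9.
Setting these equal: −6p = 14p − 9 ⇒ −20p = -9 ⇒ p = 9/20, and the value is (-6)·(9/20) = -27/10.
For Player II: with q = P(X), equating Top's and Bottom's payoffs gives −11q + 5 = 9q − 9 ⇒ q = 7/10.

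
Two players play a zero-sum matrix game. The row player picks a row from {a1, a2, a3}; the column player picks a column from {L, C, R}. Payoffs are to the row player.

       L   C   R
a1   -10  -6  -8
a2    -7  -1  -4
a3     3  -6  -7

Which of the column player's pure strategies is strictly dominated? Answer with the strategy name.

C

R holds the row player's payoff strictly below C in every row: -8 < -6, -4 < -1, -7 < -6.
So C is strictly dominated for the column player.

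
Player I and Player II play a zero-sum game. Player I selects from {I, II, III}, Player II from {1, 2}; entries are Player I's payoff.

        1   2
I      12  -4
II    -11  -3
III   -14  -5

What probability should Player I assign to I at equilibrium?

Row minima: I → -4, II → -11, III → -14; maximin = -4.
Column maxima: 1 → 12, 2 → -3; minimax = -3.
-4 ≠ -3, so there is no saddle point; optimal play is mixed.
III is strictly dominated by I, so Player I never plays it.
On the remaining 2×2 (I, II vs 1, 2):
Let Player I play I with probability p. Expected payoff against 1: 12p + (-11)(1−p) = 23p − 11; against 2: (-4)p + (-3)(1−p) = −p − 3.
Setting these equal: 23p − 11 = −p − 3 ⇒ 24p = 8 ⇒ p = 1/3, and the value is (23)·(1/3) − 11 = -10/3.
For Player II: with q = P(1), equating I's and II's payoffs gives 16q − 4 = −8q − 3 ⇒ q = 1/24.

1/3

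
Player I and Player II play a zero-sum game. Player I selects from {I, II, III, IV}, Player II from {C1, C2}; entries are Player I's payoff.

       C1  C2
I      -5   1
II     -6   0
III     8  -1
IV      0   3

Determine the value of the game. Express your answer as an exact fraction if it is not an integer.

2

Row minima: I → -5, II → -6, III → -1, IV → 0; maximin = 0.
Column maxima: C1 → 8, C2 → 3; minimax = 3.
0 ≠ 3, so there is no saddle point; optimal play is mixed.
I is strictly dominated by IV, so Player I never plays it.
II is strictly dominated by IV, so Player I never plays it.
On the remaining 2×2 (III, IV vs C1, C2):
Let Player I play III with probability p. Expected payoff against C1: 8p + 0(1−p) = 8p; against C2: (-1)p + 3(1−p) = −4p + 3.
Setting these equal: 8p = −4p + 3 ⇒ 12p = 3 ⇒ p = 1/4, and the value is (8)·(1/4) = 2.
For Player II: with q = P(C1), equating III's and IV's payoffs gives 9q − 1 = −3q + 3 ⇒ q = 1/3.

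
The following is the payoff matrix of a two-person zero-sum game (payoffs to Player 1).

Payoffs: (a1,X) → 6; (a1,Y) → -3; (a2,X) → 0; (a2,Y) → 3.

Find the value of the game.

3/2

Row minima: a1 → -3, a2 → 0; maximin = 0.
Column maxima: X → 6, Y → 3; minimax = 3.
0 ≠ 3, so there is no saddle point; optimal play is mixed.
Let Player 1 play a1 with probability p. Expected payoff against X: 6p + 0(1−p) = 6p; against Y: (-3)p + 3(1−p) = −6p + 3.
Setting these equal: 6p = −6p + 3 ⇒ 12p = 3 ⇒ p = 1/4, and the value is (6)·(1/4) = 3/2.
For Player 2: with q = P(X), equating a1's and a2's payoffs gives 9q − 3 = −3q + 3 ⇒ q = 1/2.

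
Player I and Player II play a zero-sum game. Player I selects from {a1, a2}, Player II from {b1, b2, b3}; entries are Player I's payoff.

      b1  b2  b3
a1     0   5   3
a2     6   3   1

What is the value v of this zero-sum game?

Row minima: a1 → 0, a2 → 1; maximin = 1.
Column maxima: b1 → 6, b2 → 5, b3 → 3; minimax = 3.
1 ≠ 3, so there is no saddle point; optimal play is mixed.
b2 is strictly dominated by b3 (it gives Player I strictly more in every row), so Player II never plays it.
On the remaining 2×2 (a1, a2 vs b1, b3):
Let Player I play a1 with probability p. Expected payoff against b1: 0p + 6(1−p) = −6p + 6; against b3: 3p + 1(1−p) = 2p + 1.
Setting these equal: −6p + 6 = 2p + 1 ⇒ −8p = -5 ⇒ p = 5/8, and the value is (-6)·(5/8) + 6 = 9/4.
For Player II: with q = P(b1), equating a1's and a2's payoffs gives −3q + 3 = 5q + 1 ⇒ q = 1/4.

9/4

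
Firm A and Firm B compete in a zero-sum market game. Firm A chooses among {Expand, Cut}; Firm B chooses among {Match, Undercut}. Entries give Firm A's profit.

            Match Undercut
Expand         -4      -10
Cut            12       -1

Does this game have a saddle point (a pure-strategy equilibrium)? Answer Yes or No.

Row minima: Expand → -10, Cut → -1; maximin = -1.
Column maxima: Match → 12, Undercut → -1; minimax = -1.
maximin = minimax = -1, so a saddle point exists.

Yes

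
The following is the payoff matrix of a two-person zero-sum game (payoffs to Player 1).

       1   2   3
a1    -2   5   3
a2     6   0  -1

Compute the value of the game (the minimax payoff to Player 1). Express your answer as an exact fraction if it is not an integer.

4/3

Row minima: a1 → -2, a2 → -1; maximin = -1.
Column maxima: 1 → 6, 2 → 5, 3 → 3; minimax = 3.
-1 ≠ 3, so there is no saddle point; optimal play is mixed.
2 is strictly dominated by 3 (it gives Player 1 strictly more in every row), so Player 2 never plays it.
On the remaining 2×2 (a1, a2 vs 1, 3):
Let Player 1 play a1 with probability p. Expected payoff against 1: (-2)p + 6(1−p) = −8p + 6; against 3: 3p + (-1)(1−p) = 4p − 1.
Setting these equal: −8p + 6 = 4p − 1 ⇒ −12p = -7 ⇒ p = 7/12, and the value is (-8)·(7/12) + 6 = 4/3.
For Player 2: with q = P(1), equating a1's and a2's payoffs gives −5q + 3 = 7q − 1 ⇒ q = 1/3.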